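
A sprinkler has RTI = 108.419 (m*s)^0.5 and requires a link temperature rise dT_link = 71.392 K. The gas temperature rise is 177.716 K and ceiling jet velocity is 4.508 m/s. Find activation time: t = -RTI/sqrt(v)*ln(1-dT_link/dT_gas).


dT_link/dT_gas = 0.40172
ln(1 - 0.40172) = -0.51370
t = -108.419 / sqrt(4.508) * -0.51370 = 26.231 s

26.231 s


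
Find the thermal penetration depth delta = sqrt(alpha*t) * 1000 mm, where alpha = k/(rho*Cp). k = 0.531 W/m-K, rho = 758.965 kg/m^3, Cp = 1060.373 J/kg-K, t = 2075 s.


alpha = 0.531 / (758.965 * 1060.373) = 6.5980e-07 m^2/s
alpha * t = 0.0013691
delta = sqrt(0.0013691) * 1000 = 37.001 mm

37.001 mm


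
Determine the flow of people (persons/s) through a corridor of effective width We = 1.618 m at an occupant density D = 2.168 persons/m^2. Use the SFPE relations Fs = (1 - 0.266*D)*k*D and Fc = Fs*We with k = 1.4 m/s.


1 - 0.266*D = 1 - 0.266*2.168 = 0.42331
Fs = 0.42331 * 1.4 * 2.168 = 1.2848 persons/(s*m)
Fc = 1.2848 * 1.618 = 2.0789 persons/s

2.0789 persons/s


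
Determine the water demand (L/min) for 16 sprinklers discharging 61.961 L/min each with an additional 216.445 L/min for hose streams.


Sprinkler demand = 16 * 61.961 = 991.376 L/min
Total = 991.376 + 216.445 = 1207.821 L/min

1207.821 L/min


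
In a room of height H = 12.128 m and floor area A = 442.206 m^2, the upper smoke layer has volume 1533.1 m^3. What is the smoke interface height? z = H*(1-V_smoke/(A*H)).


V/(A*H) = 0.28586
1 - 0.28586 = 0.71414
z = 12.128 * 0.71414 = 8.6611 m

8.6611 m


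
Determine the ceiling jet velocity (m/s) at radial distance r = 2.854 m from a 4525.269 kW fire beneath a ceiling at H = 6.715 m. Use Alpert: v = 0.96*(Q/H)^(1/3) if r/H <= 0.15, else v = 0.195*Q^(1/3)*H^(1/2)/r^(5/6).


r/H = 2.854 / 6.715 = 0.42502
r/H > 0.15, so v = 0.195*Q^(1/3)*H^(1/2)/r^(5/6)
Q^(1/3) = 16.540
H^(1/2) = 2.5913
r^(5/6) = 2.3963
v = 0.195 * 16.540 * 2.5913 / 2.3963 = 3.4879 m/s

3.4879 m/s


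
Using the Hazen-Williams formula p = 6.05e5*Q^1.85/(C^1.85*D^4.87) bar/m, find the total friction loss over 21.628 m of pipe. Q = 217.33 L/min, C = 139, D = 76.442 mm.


Q^1.85 = 21070
C^1.85 = 9216.7
D^4.87 = 1.4853e+09
p/m = 0.00093116 bar/m
p_total = 0.00093116 * 21.628 = 0.020139 bar

0.020139 bar


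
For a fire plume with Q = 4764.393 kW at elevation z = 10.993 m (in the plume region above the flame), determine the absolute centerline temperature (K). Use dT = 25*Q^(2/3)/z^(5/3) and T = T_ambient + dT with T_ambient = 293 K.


Q^(2/3) = 283.14
z^(5/3) = 54.349
dT = 25 * 283.14 / 54.349 = 130.24 K
T = 293 + 130.24 = 423.24 K

423.24 K


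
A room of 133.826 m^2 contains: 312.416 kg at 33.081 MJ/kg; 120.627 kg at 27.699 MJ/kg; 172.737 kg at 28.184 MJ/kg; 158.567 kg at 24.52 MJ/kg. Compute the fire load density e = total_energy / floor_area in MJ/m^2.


Total energy = 312.416*33.081 + 120.627*27.699 + 172.737*28.184 + 158.567*24.52
= 10335.03 + 3341.247 + 4868.420 + 3888.063
= 22432.76 MJ
e = 22432.76 / 133.826 = 167.63 MJ/m^2

167.63 MJ/m^2


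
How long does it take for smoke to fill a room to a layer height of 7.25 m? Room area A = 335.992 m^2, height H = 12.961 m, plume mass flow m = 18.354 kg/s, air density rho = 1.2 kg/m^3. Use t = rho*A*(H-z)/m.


H - z = 5.711 m
t = 1.2 * 335.992 * 5.711 / 18.354 = 125.46 s

125.46 s


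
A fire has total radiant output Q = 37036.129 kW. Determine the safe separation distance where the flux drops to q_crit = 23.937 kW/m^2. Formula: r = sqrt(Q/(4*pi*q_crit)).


4*pi*q_crit = 300.80
Q/(4*pi*q_crit) = 123.12
r = sqrt(123.12) = 11.096 m

11.096 m


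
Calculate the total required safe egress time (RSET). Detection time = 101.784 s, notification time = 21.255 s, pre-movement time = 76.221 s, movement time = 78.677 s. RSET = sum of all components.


Total = 101.784 + 21.255 + 76.221 + 78.677 = 277.937 s

277.937 s


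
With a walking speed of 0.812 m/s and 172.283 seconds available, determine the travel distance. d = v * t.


d = 0.812 * 172.283 = 139.89 m

139.89 m


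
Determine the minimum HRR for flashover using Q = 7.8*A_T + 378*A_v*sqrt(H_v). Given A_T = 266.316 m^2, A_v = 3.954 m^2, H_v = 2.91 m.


7.8*A_T = 2077.3
sqrt(H_v) = 1.7059
378*A_v*sqrt(H_v) = 2549.6
Q = 2077.3 + 2549.6 = 4626.9 kW

4626.9 kW


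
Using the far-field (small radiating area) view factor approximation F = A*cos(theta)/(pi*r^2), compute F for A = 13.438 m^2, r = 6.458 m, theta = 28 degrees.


cos(28 deg) = 0.88295
pi*r^2 = 131.02
F = 13.438 * 0.88295 / 131.02 = 0.090557

0.090557


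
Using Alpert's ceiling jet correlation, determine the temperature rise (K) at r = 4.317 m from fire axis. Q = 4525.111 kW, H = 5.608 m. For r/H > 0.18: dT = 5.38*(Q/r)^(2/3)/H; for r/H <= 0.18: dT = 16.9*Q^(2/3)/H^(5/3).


r/H = 4.317 / 5.608 = 0.76979
r/H > 0.18, so dT = 5.38*(Q/r)^(2/3)/H
Q/r = 1048.2
(Q/r)^(2/3) = 103.19
dT = 5.38 * 103.19 / 5.608 = 98.993 K

98.993 K


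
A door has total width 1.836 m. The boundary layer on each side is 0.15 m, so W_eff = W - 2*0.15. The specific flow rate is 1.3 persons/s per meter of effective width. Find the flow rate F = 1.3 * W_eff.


W_eff = 1.836 - 0.30 = 1.536 m
F = 1.3 * 1.536 = 1.9968 persons/s

1.9968 persons/s


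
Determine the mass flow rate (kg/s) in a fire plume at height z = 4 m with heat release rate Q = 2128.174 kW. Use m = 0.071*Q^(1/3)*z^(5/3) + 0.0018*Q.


Q^(1/3) = 12.863
z^(5/3) = 10.079
First term = 0.071 * 12.863 * 10.079 = 9.2051
Second term = 0.0018 * 2128.174 = 3.8307
m = 13.036 kg/s

13.036 kg/s


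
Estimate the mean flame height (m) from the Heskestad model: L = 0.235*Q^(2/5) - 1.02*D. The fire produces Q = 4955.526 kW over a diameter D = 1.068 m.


Q^(2/5) = 30.063
0.235 * Q^(2/5) = 7.0649
1.02 * D = 1.0894
L = 5.9755 m

5.9755 m


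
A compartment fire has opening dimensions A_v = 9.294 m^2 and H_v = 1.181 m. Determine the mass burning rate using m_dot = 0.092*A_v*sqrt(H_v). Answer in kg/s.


sqrt(H_v) = 1.0867
m_dot = 0.092 * 9.294 * 1.0867 = 0.92921 kg/s

0.92921 kg/s


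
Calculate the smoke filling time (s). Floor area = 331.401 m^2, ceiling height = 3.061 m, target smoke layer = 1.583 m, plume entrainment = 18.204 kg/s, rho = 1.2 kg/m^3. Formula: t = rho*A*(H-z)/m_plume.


H - z = 1.478 m
t = 1.2 * 331.401 * 1.478 / 18.204 = 32.288 s

32.288 s


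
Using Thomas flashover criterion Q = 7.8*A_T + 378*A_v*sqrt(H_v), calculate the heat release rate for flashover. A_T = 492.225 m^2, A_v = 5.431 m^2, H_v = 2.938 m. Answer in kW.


7.8*A_T = 3839.355
sqrt(H_v) = 1.7141
378*A_v*sqrt(H_v) = 3518.8
Q = 3839.355 + 3518.8 = 7358.2 kW

7358.2 kW


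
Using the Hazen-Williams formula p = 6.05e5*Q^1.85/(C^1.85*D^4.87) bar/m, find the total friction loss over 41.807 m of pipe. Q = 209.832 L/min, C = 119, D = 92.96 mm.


Q^1.85 = 19745
C^1.85 = 6914.5
D^4.87 = 3.8513e+09
p/m = 0.00044859 bar/m
p_total = 0.00044859 * 41.807 = 0.018754 bar

0.018754 bar


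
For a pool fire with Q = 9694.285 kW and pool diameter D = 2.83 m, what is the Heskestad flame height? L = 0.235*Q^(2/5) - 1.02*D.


Q^(2/5) = 39.319
0.235 * Q^(2/5) = 9.2400
1.02 * D = 2.8866
L = 6.3534 m

6.3534 m


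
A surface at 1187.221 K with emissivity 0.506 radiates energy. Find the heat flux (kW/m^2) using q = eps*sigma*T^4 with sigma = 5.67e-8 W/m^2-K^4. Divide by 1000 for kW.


T^4 = 1.9867e+12
q = 0.506 * 5.67e-8 * 1.9867e+12 / 1000 = 56.998 kW/m^2

56.998 kW/m^2


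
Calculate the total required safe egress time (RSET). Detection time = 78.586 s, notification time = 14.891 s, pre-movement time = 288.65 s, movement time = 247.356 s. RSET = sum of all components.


Total = 78.586 + 14.891 + 288.65 + 247.356 = 629.483 s

629.483 s


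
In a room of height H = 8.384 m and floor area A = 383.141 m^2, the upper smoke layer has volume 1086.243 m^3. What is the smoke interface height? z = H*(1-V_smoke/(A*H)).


V/(A*H) = 0.33816
1 - 0.33816 = 0.66184
z = 8.384 * 0.66184 = 5.5489 m

5.5489 m


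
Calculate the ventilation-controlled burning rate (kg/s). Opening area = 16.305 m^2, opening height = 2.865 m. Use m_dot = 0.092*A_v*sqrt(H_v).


sqrt(H_v) = 1.6926
m_dot = 0.092 * 16.305 * 1.6926 = 2.5390 kg/s

2.5390 kg/s


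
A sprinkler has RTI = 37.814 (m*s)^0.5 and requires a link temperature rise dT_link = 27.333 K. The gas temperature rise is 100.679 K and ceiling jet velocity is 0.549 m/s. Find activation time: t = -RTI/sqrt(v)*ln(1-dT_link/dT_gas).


dT_link/dT_gas = 0.27149
ln(1 - 0.27149) = -0.31675
t = -37.814 / sqrt(0.549) * -0.31675 = 16.165 s

16.165 s


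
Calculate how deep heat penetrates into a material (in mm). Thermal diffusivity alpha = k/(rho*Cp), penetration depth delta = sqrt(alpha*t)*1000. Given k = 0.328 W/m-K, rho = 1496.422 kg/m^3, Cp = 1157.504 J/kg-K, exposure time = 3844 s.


alpha = 0.328 / (1496.422 * 1157.504) = 1.8936e-07 m^2/s
alpha * t = 0.00072791
delta = sqrt(0.00072791) * 1000 = 26.980 mm

26.980 mm


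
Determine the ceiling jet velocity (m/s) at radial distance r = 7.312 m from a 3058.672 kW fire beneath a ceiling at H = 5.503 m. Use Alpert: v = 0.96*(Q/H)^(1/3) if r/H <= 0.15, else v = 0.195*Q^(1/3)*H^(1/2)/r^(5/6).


r/H = 7.312 / 5.503 = 1.3287
r/H > 0.15, so v = 0.195*Q^(1/3)*H^(1/2)/r^(5/6)
Q^(1/3) = 14.516
H^(1/2) = 2.3458
r^(5/6) = 5.2484
v = 0.195 * 14.516 * 2.3458 / 5.2484 = 1.2652 m/s

1.2652 m/s


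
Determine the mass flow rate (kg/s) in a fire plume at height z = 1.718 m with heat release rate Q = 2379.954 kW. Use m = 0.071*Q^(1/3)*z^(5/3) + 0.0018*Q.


Q^(1/3) = 13.351
z^(5/3) = 2.4644
First term = 0.071 * 13.351 * 2.4644 = 2.3361
Second term = 0.0018 * 2379.954 = 4.2839
m = 6.6200 kg/s

6.6200 kg/s


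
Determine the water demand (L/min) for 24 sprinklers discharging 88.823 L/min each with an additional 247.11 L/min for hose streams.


Sprinkler demand = 24 * 88.823 = 2131.752 L/min
Total = 2131.752 + 247.11 = 2378.862 L/min

2378.862 L/min


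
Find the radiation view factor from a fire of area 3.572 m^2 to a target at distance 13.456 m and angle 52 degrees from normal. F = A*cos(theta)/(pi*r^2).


cos(52 deg) = 0.61566
pi*r^2 = 568.83
F = 3.572 * 0.61566 / 568.83 = 0.0038661

0.0038661


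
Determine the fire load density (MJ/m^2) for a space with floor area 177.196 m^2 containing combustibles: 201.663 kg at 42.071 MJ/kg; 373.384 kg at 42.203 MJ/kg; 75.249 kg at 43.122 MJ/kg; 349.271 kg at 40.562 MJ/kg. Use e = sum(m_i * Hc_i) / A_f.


Total energy = 201.663*42.071 + 373.384*42.203 + 75.249*43.122 + 349.271*40.562
= 8484.164 + 15757.92 + 3244.887 + 14167.13
= 41654.11 MJ
e = 41654.11 / 177.196 = 235.07 MJ/m^2

235.07 MJ/m^2


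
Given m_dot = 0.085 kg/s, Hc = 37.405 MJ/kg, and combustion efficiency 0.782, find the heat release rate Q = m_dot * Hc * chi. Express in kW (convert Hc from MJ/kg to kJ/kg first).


Hc = 37.405 MJ/kg = 37.405 * 1000 kJ/kg = 37405 kJ/kg
Q = 0.085 kg/s * 37405 kJ/kg * 0.782 = 2486.3 kW

2486.3 kW


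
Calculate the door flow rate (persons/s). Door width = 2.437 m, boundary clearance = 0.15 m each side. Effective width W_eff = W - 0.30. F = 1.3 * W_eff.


W_eff = 2.437 - 0.30 = 2.137 m
F = 1.3 * 2.137 = 2.7781 persons/s

2.7781 persons/s


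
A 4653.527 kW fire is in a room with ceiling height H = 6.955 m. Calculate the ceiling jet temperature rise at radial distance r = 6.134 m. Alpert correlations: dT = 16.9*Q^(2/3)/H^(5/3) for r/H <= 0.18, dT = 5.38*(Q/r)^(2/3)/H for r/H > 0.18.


r/H = 6.134 / 6.955 = 0.88196
r/H > 0.18, so dT = 5.38*(Q/r)^(2/3)/H
Q/r = 758.64
(Q/r)^(2/3) = 83.181
dT = 5.38 * 83.181 / 6.955 = 64.344 K

64.344 K


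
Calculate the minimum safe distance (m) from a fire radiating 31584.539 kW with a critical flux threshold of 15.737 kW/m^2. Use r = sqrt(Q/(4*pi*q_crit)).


4*pi*q_crit = 197.76
Q/(4*pi*q_crit) = 159.71
r = sqrt(159.71) = 12.638 m

12.638 m


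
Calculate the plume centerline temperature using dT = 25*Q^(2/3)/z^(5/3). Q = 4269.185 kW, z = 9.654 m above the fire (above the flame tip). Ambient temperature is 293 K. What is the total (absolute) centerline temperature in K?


Q^(2/3) = 263.17
z^(5/3) = 43.770
dT = 25 * 263.17 / 43.770 = 150.31 K
T = 293 + 150.31 = 443.31 K

443.31 K


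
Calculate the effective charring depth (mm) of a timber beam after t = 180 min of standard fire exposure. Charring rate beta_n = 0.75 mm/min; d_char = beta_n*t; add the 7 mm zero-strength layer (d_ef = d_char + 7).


d_char = 0.75 * 180 = 135 mm
d_ef = 135 + 1.0*7 = 142 mm

142 mm


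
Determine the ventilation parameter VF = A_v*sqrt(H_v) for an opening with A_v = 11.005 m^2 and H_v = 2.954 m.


sqrt(H_v) = 1.7187
VF = 11.005 * 1.7187 = 18.915 m^(5/2)

18.915 m^(5/2)


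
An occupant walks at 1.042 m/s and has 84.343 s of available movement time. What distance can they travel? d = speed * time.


d = 1.042 * 84.343 = 87.885 m

87.885 m


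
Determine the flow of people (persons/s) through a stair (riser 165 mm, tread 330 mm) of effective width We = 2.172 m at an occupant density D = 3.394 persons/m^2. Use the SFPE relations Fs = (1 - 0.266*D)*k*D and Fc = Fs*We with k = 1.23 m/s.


1 - 0.266*D = 1 - 0.266*3.394 = 0.097196
Fs = 0.097196 * 1.23 * 3.394 = 0.40576 persons/(s*m)
Fc = 0.40576 * 2.172 = 0.88130 persons/s

0.88130 persons/s


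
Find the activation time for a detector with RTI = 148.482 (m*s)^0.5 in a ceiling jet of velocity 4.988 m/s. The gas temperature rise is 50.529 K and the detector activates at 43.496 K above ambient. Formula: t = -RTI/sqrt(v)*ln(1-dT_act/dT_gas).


dT_act/dT_gas = 0.86081
ln(1 - 0.86081) = -1.9719
t = -148.482 / sqrt(4.988) * -1.9719 = 131.10 s

131.10 s


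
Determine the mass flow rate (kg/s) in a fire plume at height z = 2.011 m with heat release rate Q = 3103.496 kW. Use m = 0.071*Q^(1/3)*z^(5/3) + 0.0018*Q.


Q^(1/3) = 14.586
z^(5/3) = 3.2040
First term = 0.071 * 14.586 * 3.2040 = 3.3181
Second term = 0.0018 * 3103.496 = 5.5863
m = 8.9044 kg/s

8.9044 kg/s


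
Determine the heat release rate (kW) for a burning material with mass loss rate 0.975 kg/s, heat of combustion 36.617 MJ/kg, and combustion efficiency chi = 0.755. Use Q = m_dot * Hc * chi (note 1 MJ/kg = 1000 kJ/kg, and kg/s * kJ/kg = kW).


Hc = 36.617 MJ/kg = 36.617 * 1000 kJ/kg = 36617 kJ/kg
Q = 0.975 kg/s * 36617 kJ/kg * 0.755 = 26955 kW

26955 kW


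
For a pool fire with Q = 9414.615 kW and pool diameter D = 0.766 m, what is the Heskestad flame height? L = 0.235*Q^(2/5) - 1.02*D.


Q^(2/5) = 38.862
0.235 * Q^(2/5) = 9.1325
1.02 * D = 0.78132
L = 8.3512 m

8.3512 m


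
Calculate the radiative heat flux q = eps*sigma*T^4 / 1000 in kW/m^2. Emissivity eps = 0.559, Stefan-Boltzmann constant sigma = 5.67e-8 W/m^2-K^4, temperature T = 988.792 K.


T^4 = 9.5592e+11
q = 0.559 * 5.67e-8 * 9.5592e+11 / 1000 = 30.298 kW/m^2

30.298 kW/m^2


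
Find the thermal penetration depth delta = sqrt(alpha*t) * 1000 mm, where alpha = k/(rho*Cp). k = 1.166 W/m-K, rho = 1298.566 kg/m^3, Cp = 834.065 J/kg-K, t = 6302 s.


alpha = 1.166 / (1298.566 * 834.065) = 1.0766e-06 m^2/s
alpha * t = 0.0067844
delta = sqrt(0.0067844) * 1000 = 82.368 mm

82.368 mm


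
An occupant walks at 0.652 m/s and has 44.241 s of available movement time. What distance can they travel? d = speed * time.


d = 0.652 * 44.241 = 28.845 m

28.845 m


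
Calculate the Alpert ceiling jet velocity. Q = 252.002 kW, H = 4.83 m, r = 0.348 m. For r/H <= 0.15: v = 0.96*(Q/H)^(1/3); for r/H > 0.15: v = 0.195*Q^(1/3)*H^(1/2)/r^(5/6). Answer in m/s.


r/H = 0.348 / 4.83 = 0.072050
r/H <= 0.15, so v = 0.96*(Q/H)^(1/3)
Q/H = 52.174
(Q/H)^(1/3) = 3.7367
v = 0.96 * 3.7367 = 3.5872 m/s

3.5872 m/s


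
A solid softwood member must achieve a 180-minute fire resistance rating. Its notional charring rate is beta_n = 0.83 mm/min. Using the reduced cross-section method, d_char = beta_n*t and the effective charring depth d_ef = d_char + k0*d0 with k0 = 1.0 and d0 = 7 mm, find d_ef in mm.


d_char = 0.83 * 180 = 149.4 mm
d_ef = 149.4 + 1.0*7 = 156.4 mm

156.4 mm


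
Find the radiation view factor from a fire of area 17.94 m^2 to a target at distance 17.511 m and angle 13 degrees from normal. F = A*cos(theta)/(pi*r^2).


cos(13 deg) = 0.97437
pi*r^2 = 963.32
F = 17.94 * 0.97437 / 963.32 = 0.018146

0.018146


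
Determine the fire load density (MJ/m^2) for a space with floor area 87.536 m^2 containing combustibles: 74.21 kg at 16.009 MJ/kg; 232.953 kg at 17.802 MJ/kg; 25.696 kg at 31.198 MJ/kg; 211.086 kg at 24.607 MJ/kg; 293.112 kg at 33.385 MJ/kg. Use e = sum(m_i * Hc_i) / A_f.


Total energy = 74.21*16.009 + 232.953*17.802 + 25.696*31.198 + 211.086*24.607 + 293.112*33.385
= 1188.028 + 4147.029 + 801.6638 + 5194.193 + 9785.544
= 21116.46 MJ
e = 21116.46 / 87.536 = 241.23 MJ/m^2

241.23 MJ/m^2


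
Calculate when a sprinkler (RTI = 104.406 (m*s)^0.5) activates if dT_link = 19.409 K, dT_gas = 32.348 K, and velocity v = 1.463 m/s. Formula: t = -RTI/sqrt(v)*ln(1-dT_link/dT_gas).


dT_link/dT_gas = 0.60001
ln(1 - 0.60001) = -0.91631
t = -104.406 / sqrt(1.463) * -0.91631 = 79.094 s

79.094 s


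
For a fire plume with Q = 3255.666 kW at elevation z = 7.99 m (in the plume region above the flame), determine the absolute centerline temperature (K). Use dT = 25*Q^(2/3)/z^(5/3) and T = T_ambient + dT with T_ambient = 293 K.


Q^(2/3) = 219.66
z^(5/3) = 31.933
dT = 25 * 219.66 / 31.933 = 171.97 K
T = 293 + 171.97 = 464.97 K

464.97 K


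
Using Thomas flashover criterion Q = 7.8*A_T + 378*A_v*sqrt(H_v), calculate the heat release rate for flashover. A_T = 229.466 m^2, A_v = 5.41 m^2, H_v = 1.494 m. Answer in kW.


7.8*A_T = 1789.8
sqrt(H_v) = 1.2223
378*A_v*sqrt(H_v) = 2499.6
Q = 1789.8 + 2499.6 = 4289.4 kW

4289.4 kW


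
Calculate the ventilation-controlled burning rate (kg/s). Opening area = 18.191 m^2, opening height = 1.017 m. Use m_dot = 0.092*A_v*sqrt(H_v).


sqrt(H_v) = 1.0085
m_dot = 0.092 * 18.191 * 1.0085 = 1.6877 kg/s

1.6877 kg/s


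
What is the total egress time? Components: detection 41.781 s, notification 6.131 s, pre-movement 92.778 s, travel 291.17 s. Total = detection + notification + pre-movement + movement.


Total = 41.781 + 6.131 + 92.778 + 291.17 = 431.86 s

431.86 s


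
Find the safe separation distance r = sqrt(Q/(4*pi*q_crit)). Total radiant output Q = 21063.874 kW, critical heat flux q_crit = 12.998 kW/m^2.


4*pi*q_crit = 163.34
Q/(4*pi*q_crit) = 128.96
r = sqrt(128.96) = 11.356 m

11.356 m


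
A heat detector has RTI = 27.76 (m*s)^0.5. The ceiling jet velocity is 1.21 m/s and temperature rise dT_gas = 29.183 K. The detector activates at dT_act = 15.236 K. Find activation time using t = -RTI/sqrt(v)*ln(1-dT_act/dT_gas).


dT_act/dT_gas = 0.52208
ln(1 - 0.52208) = -0.73832
t = -27.76 / sqrt(1.21) * -0.73832 = 18.633 s

18.633 s


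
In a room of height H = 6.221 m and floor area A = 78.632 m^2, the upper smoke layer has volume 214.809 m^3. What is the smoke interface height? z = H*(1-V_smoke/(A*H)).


V/(A*H) = 0.43913
1 - 0.43913 = 0.56087
z = 6.221 * 0.56087 = 3.4892 m

3.4892 m


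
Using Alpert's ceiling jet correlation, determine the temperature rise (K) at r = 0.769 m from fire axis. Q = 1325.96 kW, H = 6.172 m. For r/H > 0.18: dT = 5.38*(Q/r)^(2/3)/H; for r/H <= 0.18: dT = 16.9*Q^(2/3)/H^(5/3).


r/H = 0.769 / 6.172 = 0.12459
r/H <= 0.18, so dT = 16.9*Q^(2/3)/H^(5/3)
Q^(2/3) = 120.69
H^(5/3) = 20.767
dT = 16.9 * 120.69 / 20.767 = 98.219 K

98.219 K


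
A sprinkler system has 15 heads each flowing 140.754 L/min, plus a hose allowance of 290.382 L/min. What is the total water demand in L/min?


Sprinkler demand = 15 * 140.754 = 2111.31 L/min
Total = 2111.31 + 290.382 = 2401.692 L/min

2401.692 L/min


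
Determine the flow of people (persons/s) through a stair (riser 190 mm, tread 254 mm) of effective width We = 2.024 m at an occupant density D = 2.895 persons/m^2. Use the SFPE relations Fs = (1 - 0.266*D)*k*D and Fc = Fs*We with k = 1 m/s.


1 - 0.266*D = 1 - 0.266*2.895 = 0.22993
Fs = 0.22993 * 1 * 2.895 = 0.66565 persons/(s*m)
Fc = 0.66565 * 2.024 = 1.3473 persons/s

1.3473 persons/s


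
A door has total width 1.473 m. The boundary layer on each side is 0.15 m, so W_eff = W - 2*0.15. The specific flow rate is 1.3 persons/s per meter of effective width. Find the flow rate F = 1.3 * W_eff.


W_eff = 1.473 - 0.30 = 1.173 m
F = 1.3 * 1.173 = 1.5249 persons/s

1.5249 persons/s


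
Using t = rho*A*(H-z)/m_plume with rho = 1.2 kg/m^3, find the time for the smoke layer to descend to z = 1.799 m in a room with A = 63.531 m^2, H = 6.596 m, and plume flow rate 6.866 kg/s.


H - z = 4.797 m
t = 1.2 * 63.531 * 4.797 / 6.866 = 53.264 s

53.264 s


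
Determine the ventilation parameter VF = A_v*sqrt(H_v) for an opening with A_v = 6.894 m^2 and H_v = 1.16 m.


sqrt(H_v) = 1.0770
VF = 6.894 * 1.0770 = 7.4251 m^(5/2)

7.4251 m^(5/2)


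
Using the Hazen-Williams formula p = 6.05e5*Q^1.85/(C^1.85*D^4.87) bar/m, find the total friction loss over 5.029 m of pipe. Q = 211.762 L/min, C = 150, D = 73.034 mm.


Q^1.85 = 20083
C^1.85 = 10611
D^4.87 = 1.1895e+09
p/m = 0.00096258 bar/m
p_total = 0.00096258 * 5.029 = 0.0048408 bar

0.0048408 bar


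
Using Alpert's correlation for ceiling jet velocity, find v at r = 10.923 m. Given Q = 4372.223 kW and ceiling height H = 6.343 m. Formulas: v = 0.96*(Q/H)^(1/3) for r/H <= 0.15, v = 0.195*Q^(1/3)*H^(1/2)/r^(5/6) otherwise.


r/H = 10.923 / 6.343 = 1.7221
r/H > 0.15, so v = 0.195*Q^(1/3)*H^(1/2)/r^(5/6)
Q^(1/3) = 16.352
H^(1/2) = 2.5185
r^(5/6) = 7.3331
v = 0.195 * 16.352 * 2.5185 / 7.3331 = 1.0951 m/s

1.0951 m/s


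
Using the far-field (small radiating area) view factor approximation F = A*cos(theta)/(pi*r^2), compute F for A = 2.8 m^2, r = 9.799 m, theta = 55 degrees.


cos(55 deg) = 0.57358
pi*r^2 = 301.66
F = 2.8 * 0.57358 / 301.66 = 0.0053240

0.0053240


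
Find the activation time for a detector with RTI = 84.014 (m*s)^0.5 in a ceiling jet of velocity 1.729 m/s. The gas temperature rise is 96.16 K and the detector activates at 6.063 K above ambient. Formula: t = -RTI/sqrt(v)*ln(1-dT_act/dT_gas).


dT_act/dT_gas = 0.063051
ln(1 - 0.063051) = -0.065127
t = -84.014 / sqrt(1.729) * -0.065127 = 4.1611 s

4.1611 s


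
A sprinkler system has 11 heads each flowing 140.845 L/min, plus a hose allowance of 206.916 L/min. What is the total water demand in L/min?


Sprinkler demand = 11 * 140.845 = 1549.295 L/min
Total = 1549.295 + 206.916 = 1756.211 L/min

1756.211 L/min


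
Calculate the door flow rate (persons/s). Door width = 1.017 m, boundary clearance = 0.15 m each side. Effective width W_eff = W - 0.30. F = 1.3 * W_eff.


W_eff = 1.017 - 0.30 = 0.717 m
F = 1.3 * 0.717 = 0.93210 persons/s

0.93210 persons/s


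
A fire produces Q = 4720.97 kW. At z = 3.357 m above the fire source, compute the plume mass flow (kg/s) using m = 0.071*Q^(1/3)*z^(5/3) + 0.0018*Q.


Q^(1/3) = 16.776
z^(5/3) = 7.5264
First term = 0.071 * 16.776 * 7.5264 = 8.9644
Second term = 0.0018 * 4720.97 = 8.4977
m = 17.462 kg/s

17.462 kg/s


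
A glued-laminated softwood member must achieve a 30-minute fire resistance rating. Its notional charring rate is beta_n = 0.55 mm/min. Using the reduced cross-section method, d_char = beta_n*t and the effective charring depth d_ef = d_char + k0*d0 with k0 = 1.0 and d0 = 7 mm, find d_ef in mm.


d_char = 0.55 * 30 = 16.5 mm
d_ef = 16.5 + 1.0*7 = 23.5 mm

23.5 mm


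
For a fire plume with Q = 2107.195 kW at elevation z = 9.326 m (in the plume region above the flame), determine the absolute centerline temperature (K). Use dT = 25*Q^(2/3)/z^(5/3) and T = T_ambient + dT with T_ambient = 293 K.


Q^(2/3) = 164.36
z^(5/3) = 41.320
dT = 25 * 164.36 / 41.320 = 99.445 K
T = 293 + 99.445 = 392.45 K

392.45 K


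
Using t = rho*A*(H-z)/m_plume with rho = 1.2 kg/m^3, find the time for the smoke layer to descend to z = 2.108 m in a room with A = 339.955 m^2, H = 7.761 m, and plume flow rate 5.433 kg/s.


H - z = 5.653 m
t = 1.2 * 339.955 * 5.653 / 5.433 = 424.47 s

424.47 s


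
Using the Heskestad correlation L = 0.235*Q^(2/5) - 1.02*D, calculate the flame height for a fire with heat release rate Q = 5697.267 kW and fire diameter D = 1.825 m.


Q^(2/5) = 31.788
0.235 * Q^(2/5) = 7.4702
1.02 * D = 1.8615
L = 5.6087 m

5.6087 m


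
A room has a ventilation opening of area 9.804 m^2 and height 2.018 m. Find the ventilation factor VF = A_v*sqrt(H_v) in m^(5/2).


sqrt(H_v) = 1.4206
VF = 9.804 * 1.4206 = 13.927 m^(5/2)

13.927 m^(5/2)


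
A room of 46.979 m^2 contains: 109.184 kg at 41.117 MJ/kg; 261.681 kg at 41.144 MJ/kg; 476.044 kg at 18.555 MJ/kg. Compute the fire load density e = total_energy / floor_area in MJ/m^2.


Total energy = 109.184*41.117 + 261.681*41.144 + 476.044*18.555
= 4489.319 + 10766.60 + 8832.996
= 24088.92 MJ
e = 24088.92 / 46.979 = 512.76 MJ/m^2

512.76 MJ/m^2


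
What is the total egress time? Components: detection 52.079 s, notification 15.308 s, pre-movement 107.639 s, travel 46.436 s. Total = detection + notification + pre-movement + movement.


Total = 52.079 + 15.308 + 107.639 + 46.436 = 221.462 s

221.462 s


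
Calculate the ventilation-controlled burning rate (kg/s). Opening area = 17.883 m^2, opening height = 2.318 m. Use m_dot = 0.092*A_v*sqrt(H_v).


sqrt(H_v) = 1.5225
m_dot = 0.092 * 17.883 * 1.5225 = 2.5049 kg/s

2.5049 kg/s


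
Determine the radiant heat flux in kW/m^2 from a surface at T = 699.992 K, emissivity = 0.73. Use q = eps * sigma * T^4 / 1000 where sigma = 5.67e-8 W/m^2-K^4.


T^4 = 2.4009e+11
q = 0.73 * 5.67e-8 * 2.4009e+11 / 1000 = 9.9375 kW/m^2

9.9375 kW/m^2


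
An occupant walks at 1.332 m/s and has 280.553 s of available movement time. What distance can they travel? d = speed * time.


d = 1.332 * 280.553 = 373.70 m

373.70 m


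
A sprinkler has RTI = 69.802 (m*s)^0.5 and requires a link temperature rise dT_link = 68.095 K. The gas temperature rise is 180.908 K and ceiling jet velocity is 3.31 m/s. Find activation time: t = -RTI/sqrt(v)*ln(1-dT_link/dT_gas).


dT_link/dT_gas = 0.37641
ln(1 - 0.37641) = -0.47226
t = -69.802 / sqrt(3.31) * -0.47226 = 18.119 s

18.119 s


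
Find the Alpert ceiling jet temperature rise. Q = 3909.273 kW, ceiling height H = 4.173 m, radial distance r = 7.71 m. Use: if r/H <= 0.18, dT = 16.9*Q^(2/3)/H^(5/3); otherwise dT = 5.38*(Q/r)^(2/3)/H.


r/H = 7.71 / 4.173 = 1.8476
r/H > 0.18, so dT = 5.38*(Q/r)^(2/3)/H
Q/r = 507.04
(Q/r)^(2/3) = 63.586
dT = 5.38 * 63.586 / 4.173 = 81.978 K

81.978 K


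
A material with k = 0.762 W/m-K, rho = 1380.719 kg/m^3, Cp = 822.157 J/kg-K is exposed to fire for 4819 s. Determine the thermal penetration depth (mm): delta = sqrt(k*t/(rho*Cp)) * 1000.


alpha = 0.762 / (1380.719 * 822.157) = 6.7127e-07 m^2/s
alpha * t = 0.0032348
delta = sqrt(0.0032348) * 1000 = 56.876 mm

56.876 mm


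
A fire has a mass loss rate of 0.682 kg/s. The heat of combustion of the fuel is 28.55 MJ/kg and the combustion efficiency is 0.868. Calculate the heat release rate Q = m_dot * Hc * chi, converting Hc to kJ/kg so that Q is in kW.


Hc = 28.55 MJ/kg = 28.55 * 1000 kJ/kg = 28550 kJ/kg
Q = 0.682 kg/s * 28550 kJ/kg * 0.868 = 16901 kW

16901 kW


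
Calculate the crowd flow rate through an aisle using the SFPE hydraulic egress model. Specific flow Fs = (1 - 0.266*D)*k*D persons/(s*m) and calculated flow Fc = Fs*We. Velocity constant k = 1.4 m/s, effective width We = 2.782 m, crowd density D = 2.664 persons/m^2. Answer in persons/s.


1 - 0.266*D = 1 - 0.266*2.664 = 0.29138
Fs = 0.29138 * 1.4 * 2.664 = 1.0867 persons/(s*m)
Fc = 1.0867 * 2.782 = 3.0232 persons/s

3.0232 persons/s


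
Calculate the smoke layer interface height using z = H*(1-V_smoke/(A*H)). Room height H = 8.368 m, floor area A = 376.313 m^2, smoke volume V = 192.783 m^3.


V/(A*H) = 0.061221
1 - 0.061221 = 0.93878
z = 8.368 * 0.93878 = 7.8557 m

7.8557 m


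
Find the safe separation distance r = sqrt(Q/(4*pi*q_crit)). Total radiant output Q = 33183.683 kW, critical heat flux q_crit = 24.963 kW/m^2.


4*pi*q_crit = 313.69
Q/(4*pi*q_crit) = 105.78
r = sqrt(105.78) = 10.285 m

10.285 m


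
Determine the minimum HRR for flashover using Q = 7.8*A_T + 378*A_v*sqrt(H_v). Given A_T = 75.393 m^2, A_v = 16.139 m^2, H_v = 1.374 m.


7.8*A_T = 588.07
sqrt(H_v) = 1.1722
378*A_v*sqrt(H_v) = 7150.9
Q = 588.07 + 7150.9 = 7739.0 kW

7739.0 kW


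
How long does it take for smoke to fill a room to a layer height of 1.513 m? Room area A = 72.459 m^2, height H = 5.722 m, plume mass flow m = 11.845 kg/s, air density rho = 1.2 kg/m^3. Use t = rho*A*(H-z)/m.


H - z = 4.209 m
t = 1.2 * 72.459 * 4.209 / 11.845 = 30.897 s

30.897 s


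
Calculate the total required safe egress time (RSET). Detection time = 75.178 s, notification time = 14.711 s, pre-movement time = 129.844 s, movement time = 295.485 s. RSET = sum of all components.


Total = 75.178 + 14.711 + 129.844 + 295.485 = 515.218 s

515.218 s


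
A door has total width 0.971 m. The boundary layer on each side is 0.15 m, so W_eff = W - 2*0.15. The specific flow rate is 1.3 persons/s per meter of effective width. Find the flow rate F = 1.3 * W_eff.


W_eff = 0.971 - 0.30 = 0.671 m
F = 1.3 * 0.671 = 0.87230 persons/s

0.87230 persons/s


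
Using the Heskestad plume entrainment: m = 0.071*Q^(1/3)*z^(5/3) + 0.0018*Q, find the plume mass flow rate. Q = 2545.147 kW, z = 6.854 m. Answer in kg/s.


Q^(1/3) = 13.653
z^(5/3) = 24.731
First term = 0.071 * 13.653 * 24.731 = 23.974
Second term = 0.0018 * 2545.147 = 4.5813
m = 28.555 kg/s

28.555 kg/s


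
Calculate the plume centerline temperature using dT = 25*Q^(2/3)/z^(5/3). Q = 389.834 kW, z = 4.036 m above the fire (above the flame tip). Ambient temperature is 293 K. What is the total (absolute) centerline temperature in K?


Q^(2/3) = 53.365
z^(5/3) = 10.231
dT = 25 * 53.365 / 10.231 = 130.40 K
T = 293 + 130.40 = 423.40 K

423.40 K


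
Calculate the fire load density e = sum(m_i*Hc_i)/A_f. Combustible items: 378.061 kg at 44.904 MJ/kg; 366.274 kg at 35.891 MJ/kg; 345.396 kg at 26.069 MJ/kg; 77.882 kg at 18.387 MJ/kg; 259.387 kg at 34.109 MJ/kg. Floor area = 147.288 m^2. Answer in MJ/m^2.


Total energy = 378.061*44.904 + 366.274*35.891 + 345.396*26.069 + 77.882*18.387 + 259.387*34.109
= 16976.45 + 13145.94 + 9004.128 + 1432.016 + 8847.431
= 49405.97 MJ
e = 49405.97 / 147.288 = 335.44 MJ/m^2

335.44 MJ/m^2


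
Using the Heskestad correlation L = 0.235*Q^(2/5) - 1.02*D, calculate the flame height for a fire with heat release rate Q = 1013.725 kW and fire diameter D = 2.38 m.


Q^(2/5) = 15.936
0.235 * Q^(2/5) = 3.7449
1.02 * D = 2.4276
L = 1.3173 m

1.3173 m


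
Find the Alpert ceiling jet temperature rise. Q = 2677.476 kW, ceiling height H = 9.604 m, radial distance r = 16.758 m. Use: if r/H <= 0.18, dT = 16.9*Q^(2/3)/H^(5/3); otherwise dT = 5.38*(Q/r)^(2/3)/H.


r/H = 16.758 / 9.604 = 1.7449
r/H > 0.18, so dT = 5.38*(Q/r)^(2/3)/H
Q/r = 159.77
(Q/r)^(2/3) = 29.444
dT = 5.38 * 29.444 / 9.604 = 16.494 K

16.494 K


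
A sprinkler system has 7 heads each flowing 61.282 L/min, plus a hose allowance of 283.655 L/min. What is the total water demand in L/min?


Sprinkler demand = 7 * 61.282 = 428.974 L/min
Total = 428.974 + 283.655 = 712.629 L/min

712.629 L/min


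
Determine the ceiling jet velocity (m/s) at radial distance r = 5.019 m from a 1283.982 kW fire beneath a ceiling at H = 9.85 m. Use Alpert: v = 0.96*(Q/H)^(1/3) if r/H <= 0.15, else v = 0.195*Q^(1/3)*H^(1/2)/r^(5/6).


r/H = 5.019 / 9.85 = 0.50954
r/H > 0.15, so v = 0.195*Q^(1/3)*H^(1/2)/r^(5/6)
Q^(1/3) = 10.869
H^(1/2) = 3.1385
r^(5/6) = 3.8357
v = 0.195 * 10.869 * 3.1385 / 3.8357 = 1.7342 m/s

1.7342 m/s


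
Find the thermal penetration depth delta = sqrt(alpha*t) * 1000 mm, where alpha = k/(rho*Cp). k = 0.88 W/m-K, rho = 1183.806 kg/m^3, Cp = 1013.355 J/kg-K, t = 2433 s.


alpha = 0.88 / (1183.806 * 1013.355) = 7.3357e-07 m^2/s
alpha * t = 0.0017848
delta = sqrt(0.0017848) * 1000 = 42.247 mm

42.247 mm


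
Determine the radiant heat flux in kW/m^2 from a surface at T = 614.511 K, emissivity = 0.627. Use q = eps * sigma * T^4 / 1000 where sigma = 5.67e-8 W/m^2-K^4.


T^4 = 1.4260e+11
q = 0.627 * 5.67e-8 * 1.4260e+11 / 1000 = 5.0695 kW/m^2

5.0695 kW/m^2


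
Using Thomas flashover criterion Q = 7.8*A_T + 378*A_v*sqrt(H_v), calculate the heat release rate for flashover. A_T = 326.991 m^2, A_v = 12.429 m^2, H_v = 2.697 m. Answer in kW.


7.8*A_T = 2550.5
sqrt(H_v) = 1.6423
378*A_v*sqrt(H_v) = 7715.6
Q = 2550.5 + 7715.6 = 10266 kW

10266 kW


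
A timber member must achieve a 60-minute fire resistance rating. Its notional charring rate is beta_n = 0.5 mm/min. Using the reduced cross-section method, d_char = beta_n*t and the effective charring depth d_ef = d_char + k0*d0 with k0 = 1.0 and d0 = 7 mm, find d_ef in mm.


d_char = 0.5 * 60 = 30 mm
d_ef = 30 + 1.0*7 = 37 mm

37 mm


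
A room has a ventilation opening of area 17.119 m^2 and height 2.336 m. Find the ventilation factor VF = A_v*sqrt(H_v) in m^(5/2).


sqrt(H_v) = 1.5284
VF = 17.119 * 1.5284 = 26.165 m^(5/2)

26.165 m^(5/2)


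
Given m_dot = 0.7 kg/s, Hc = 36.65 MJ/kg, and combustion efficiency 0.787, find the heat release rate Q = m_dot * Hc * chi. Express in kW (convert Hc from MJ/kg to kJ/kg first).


Hc = 36.65 MJ/kg = 36.65 * 1000 kJ/kg = 36650 kJ/kg
Q = 0.7 kg/s * 36650 kJ/kg * 0.787 = 20190.485 kW

20190.485 kW


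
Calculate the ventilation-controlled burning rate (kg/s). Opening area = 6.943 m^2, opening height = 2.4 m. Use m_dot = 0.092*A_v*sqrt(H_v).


sqrt(H_v) = 1.5492
m_dot = 0.092 * 6.943 * 1.5492 = 0.98956 kg/s

0.98956 kg/s


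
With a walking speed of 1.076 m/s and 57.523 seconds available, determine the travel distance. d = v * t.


d = 1.076 * 57.523 = 61.895 m

61.895 m


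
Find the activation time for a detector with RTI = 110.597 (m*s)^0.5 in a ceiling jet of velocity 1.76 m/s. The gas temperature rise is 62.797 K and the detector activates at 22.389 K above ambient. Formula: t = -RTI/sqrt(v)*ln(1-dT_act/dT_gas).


dT_act/dT_gas = 0.35653
ln(1 - 0.35653) = -0.44088
t = -110.597 / sqrt(1.76) * -0.44088 = 36.754 s

36.754 s


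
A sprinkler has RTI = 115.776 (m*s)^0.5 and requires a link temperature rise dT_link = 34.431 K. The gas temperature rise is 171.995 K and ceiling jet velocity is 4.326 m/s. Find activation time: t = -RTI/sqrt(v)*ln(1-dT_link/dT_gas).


dT_link/dT_gas = 0.20019
ln(1 - 0.20019) = -0.22338
t = -115.776 / sqrt(4.326) * -0.22338 = 12.434 s

12.434 s


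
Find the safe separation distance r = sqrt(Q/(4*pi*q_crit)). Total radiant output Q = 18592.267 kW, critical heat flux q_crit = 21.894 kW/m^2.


4*pi*q_crit = 275.13
Q/(4*pi*q_crit) = 67.577
r = sqrt(67.577) = 8.2205 m

8.2205 m


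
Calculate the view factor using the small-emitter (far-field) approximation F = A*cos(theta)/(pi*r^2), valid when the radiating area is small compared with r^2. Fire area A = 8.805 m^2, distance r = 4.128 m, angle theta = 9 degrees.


cos(9 deg) = 0.98769
pi*r^2 = 53.534
F = 8.805 * 0.98769 / 53.534 = 0.16245

0.16245


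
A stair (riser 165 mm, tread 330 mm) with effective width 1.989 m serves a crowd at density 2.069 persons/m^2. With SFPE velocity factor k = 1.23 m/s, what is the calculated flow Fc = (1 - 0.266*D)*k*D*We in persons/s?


1 - 0.266*D = 1 - 0.266*2.069 = 0.44965
Fs = 0.44965 * 1.23 * 2.069 = 1.1443 persons/(s*m)
Fc = 1.1443 * 1.989 = 2.2760 persons/s

2.2760 persons/s


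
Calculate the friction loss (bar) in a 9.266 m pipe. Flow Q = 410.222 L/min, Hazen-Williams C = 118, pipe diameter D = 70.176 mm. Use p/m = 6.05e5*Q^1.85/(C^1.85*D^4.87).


Q^1.85 = 68247
C^1.85 = 6807.4
D^4.87 = 9.7935e+08
p/m = 0.0061933 bar/m
p_total = 0.0061933 * 9.266 = 0.057387 bar

0.057387 bar


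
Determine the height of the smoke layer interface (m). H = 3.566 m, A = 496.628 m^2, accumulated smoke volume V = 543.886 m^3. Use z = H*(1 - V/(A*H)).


V/(A*H) = 0.30711
1 - 0.30711 = 0.69289
z = 3.566 * 0.69289 = 2.4708 m

2.4708 m


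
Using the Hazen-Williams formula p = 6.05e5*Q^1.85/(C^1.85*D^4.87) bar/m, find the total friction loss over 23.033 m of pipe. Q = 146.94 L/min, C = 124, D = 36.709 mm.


Q^1.85 = 10214
C^1.85 = 7461.6
D^4.87 = 4.1729e+07
p/m = 0.019847 bar/m
p_total = 0.019847 * 23.033 = 0.45713 bar

0.45713 bar


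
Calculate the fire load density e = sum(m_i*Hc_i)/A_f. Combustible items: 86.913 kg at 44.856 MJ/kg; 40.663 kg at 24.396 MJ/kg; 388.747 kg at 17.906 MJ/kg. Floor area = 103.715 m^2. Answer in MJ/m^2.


Total energy = 86.913*44.856 + 40.663*24.396 + 388.747*17.906
= 3898.570 + 992.0145 + 6960.904
= 11851.49 MJ
e = 11851.49 / 103.715 = 114.27 MJ/m^2

114.27 MJ/m^2


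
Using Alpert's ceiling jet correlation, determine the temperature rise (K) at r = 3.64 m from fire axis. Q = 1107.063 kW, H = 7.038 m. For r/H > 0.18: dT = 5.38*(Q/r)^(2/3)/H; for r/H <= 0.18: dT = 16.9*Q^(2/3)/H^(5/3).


r/H = 3.64 / 7.038 = 0.51719
r/H > 0.18, so dT = 5.38*(Q/r)^(2/3)/H
Q/r = 304.14
(Q/r)^(2/3) = 45.225
dT = 5.38 * 45.225 / 7.038 = 34.571 K

34.571 K


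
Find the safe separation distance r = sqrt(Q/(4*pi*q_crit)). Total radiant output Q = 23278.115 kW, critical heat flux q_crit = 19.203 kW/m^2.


4*pi*q_crit = 241.31
Q/(4*pi*q_crit) = 96.465
r = sqrt(96.465) = 9.8216 m

9.8216 m


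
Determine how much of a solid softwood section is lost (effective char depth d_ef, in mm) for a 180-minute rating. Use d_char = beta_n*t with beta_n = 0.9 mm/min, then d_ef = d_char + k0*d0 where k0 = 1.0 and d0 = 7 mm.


d_char = 0.9 * 180 = 162 mm
d_ef = 162 + 1.0*7 = 169 mm

169 mm


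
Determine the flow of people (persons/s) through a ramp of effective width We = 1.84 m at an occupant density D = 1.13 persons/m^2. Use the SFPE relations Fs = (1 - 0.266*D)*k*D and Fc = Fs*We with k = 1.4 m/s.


1 - 0.266*D = 1 - 0.266*1.13 = 0.69942
Fs = 0.69942 * 1.4 * 1.13 = 1.1065 persons/(s*m)
Fc = 1.1065 * 1.84 = 2.0359 persons/s

2.0359 persons/s


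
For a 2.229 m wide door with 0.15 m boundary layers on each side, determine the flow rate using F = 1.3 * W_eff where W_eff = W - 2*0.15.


W_eff = 2.229 - 0.30 = 1.929 m
F = 1.3 * 1.929 = 2.5077 persons/s

2.5077 persons/s


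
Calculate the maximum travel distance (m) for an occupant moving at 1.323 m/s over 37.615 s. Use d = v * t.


d = 1.323 * 37.615 = 49.765 m

49.765 m


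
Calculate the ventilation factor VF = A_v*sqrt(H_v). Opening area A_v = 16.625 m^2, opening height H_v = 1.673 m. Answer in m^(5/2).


sqrt(H_v) = 1.2934
VF = 16.625 * 1.2934 = 21.504 m^(5/2)

21.504 m^(5/2)


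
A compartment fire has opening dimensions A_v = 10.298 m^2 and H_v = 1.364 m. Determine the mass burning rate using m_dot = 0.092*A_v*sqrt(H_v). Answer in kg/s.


sqrt(H_v) = 1.1679
m_dot = 0.092 * 10.298 * 1.1679 = 1.1065 kg/s

1.1065 kg/s


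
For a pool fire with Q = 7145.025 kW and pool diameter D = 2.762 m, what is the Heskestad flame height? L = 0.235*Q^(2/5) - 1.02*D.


Q^(2/5) = 34.802
0.235 * Q^(2/5) = 8.1784
1.02 * D = 2.8172
L = 5.3612 m

5.3612 m


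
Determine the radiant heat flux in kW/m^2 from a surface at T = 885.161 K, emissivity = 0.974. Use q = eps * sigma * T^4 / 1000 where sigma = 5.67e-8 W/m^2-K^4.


T^4 = 6.1389e+11
q = 0.974 * 5.67e-8 * 6.1389e+11 / 1000 = 33.902 kW/m^2

33.902 kW/m^2


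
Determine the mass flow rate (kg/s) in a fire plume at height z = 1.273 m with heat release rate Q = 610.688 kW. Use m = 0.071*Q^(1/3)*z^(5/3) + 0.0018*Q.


Q^(1/3) = 8.4841
z^(5/3) = 1.4953
First term = 0.071 * 8.4841 * 1.4953 = 0.90070
Second term = 0.0018 * 610.688 = 1.0992
m = 1.9999 kg/s

1.9999 kg/s


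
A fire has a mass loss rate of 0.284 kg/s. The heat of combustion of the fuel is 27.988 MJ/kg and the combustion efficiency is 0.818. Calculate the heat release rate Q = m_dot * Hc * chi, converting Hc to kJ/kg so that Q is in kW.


Hc = 27.988 MJ/kg = 27.988 * 1000 kJ/kg = 27988 kJ/kg
Q = 0.284 kg/s * 27988 kJ/kg * 0.818 = 6501.9 kW

6501.9 kW
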